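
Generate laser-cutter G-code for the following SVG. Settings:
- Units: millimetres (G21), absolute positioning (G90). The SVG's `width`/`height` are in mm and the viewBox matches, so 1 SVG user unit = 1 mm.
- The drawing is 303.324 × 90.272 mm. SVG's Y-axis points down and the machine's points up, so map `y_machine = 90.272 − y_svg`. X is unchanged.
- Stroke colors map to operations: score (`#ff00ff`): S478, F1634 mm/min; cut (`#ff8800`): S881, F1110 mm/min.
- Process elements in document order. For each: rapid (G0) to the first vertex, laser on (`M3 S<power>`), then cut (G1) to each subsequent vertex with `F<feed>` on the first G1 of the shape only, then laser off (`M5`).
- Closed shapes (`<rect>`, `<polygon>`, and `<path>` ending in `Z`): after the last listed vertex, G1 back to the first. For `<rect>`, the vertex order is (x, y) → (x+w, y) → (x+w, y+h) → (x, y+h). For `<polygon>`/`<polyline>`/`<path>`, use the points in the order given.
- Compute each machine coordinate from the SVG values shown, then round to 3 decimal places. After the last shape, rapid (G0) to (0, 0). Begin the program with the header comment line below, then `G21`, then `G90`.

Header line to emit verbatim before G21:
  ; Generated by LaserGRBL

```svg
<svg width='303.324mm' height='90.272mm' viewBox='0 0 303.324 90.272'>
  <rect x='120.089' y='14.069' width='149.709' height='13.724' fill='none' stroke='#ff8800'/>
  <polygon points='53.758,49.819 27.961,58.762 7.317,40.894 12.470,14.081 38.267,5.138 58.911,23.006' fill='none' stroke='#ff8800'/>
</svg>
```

1 u = 1 mm; y_m = 90.272 − y.

[1] `<rect>` rectangle, #ff8800→cut S881 F1110: (120.089,76.203) → (269.798,76.203) → (269.798,62.479) → (120.089,62.479) → (120.089,76.203) (closed)

[2] `<polygon>` regular polygon, #ff8800→cut S881 F1110: (53.758,40.453) → (27.961,31.510) → (7.317,49.378) → (12.470,76.191) → (38.267,85.134) → (58.911,67.266) → (53.758,40.453) (closed)

; Generated by LaserGRBL
G21
G90
G0 X120.089 Y76.203
M3 S881
G1 X269.798 Y76.203 F1110
G1 X269.798 Y62.479
G1 X120.089 Y62.479
G1 X120.089 Y76.203
M5
G0 X53.758 Y40.453
M3 S881
G1 X27.961 Y31.510 F1110
G1 X7.317 Y49.378
G1 X12.470 Y76.191
G1 X38.267 Y85.134
G1 X58.911 Y67.266
G1 X53.758 Y40.453
M5
G0 X0.000 Y0.000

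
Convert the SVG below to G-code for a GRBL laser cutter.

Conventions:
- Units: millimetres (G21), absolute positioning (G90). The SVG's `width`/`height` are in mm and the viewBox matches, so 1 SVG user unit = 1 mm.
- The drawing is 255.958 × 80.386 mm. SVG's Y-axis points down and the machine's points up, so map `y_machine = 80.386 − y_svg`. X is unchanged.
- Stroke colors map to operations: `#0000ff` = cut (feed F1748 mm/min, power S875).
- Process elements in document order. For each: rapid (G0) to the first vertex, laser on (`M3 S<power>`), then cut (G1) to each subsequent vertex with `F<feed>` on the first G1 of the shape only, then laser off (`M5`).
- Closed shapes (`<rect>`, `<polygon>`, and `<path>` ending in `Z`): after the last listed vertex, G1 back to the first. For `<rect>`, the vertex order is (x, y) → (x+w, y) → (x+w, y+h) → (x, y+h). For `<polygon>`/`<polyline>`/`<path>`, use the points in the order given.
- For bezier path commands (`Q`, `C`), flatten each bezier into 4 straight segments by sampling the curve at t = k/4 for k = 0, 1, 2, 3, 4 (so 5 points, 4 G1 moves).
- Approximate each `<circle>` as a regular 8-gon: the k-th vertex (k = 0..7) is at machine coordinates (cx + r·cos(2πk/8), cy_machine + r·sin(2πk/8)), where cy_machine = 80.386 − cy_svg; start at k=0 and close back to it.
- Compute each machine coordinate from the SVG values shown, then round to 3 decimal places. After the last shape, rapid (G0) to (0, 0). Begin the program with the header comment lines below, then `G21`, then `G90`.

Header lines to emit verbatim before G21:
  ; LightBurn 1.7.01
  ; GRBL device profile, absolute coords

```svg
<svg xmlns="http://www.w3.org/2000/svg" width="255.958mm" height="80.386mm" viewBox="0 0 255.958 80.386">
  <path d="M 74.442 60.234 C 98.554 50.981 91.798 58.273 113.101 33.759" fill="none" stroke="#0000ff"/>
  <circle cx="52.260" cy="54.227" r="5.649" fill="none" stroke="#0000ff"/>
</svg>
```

; LightBurn 1.7.01
; GRBL device profile, absolute coords
G21
G90
G0 X74.442 Y20.152
M3 S875
G1 X87.659 Y24.745 F1748
G1 X94.825 Y27.667
G1 X101.464 Y33.450
G1 X113.101 Y46.627
M5
G0 X57.909 Y26.159
M3 S875
G1 X56.254 Y30.153 F1748
G1 X52.260 Y31.808
G1 X48.266 Y30.153
G1 X46.611 Y26.159
G1 X48.266 Y22.165
G1 X52.260 Y20.510
G1 X56.254 Y22.165
G1 X57.909 Y26.159
M5
G0 X0.000 Y0.000

viewBox `0 0 255.958 80.386` with mm width/height → 1 unit = 1 mm. Flip: y_m = 80.386 − y_svg.

**Shape 1** — `<path>` cubic bezier, stroke `#0000ff` → cut (S875, F1748). Control points (SVG): P0=(74.442,60.234), P1=(98.554,50.981), P2=(91.798,58.273), P3=(113.101,33.759); sampled at t=k/4. Machine vertices: (74.442,20.152) → (87.659,24.745) → (94.825,27.667) → (101.464,33.450) → (113.101,46.627). Open path.

**Shape 2** — `<circle>` circle, stroke `#0000ff` → cut (S875, F1748). Machine vertices: (57.909,26.159) → (56.254,30.153) → (52.260,31.808) → (48.266,30.153) → (46.611,26.159) → (48.266,22.165) → (52.260,20.510) → (56.254,22.165) → (57.909,26.159). Closed: final G1 returns to the first vertex.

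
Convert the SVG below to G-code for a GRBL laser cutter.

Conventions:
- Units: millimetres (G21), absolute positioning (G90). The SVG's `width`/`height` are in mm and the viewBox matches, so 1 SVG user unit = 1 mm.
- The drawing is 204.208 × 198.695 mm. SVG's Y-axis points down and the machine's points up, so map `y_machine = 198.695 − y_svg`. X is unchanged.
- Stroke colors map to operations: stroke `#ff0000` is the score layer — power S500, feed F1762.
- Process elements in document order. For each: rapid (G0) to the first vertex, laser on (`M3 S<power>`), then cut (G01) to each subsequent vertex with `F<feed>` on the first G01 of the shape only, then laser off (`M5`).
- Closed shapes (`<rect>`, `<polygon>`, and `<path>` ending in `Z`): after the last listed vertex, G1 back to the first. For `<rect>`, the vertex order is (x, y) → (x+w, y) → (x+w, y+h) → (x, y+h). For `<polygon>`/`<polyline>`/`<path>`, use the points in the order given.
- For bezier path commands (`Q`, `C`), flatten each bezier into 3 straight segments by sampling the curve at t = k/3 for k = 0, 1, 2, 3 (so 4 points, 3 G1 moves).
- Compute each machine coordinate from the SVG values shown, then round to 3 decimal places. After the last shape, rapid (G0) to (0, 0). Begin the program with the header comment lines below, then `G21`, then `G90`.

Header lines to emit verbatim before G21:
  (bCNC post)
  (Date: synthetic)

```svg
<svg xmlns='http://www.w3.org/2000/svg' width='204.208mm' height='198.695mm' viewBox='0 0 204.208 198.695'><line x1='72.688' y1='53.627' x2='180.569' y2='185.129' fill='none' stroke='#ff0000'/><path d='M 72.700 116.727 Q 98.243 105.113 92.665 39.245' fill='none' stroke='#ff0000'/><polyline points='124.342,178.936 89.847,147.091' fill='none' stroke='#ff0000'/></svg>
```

1 u = 1 mm; y_m = 198.695 − y.

[1] `<line>` line segment, #ff0000→score S500 F1762: (72.688,145.068) → (180.569,13.566)

[2] `<path>` quadratic bezier, #ff0000→score S500 F1762: (72.700,81.968) → (86.271,95.739) → (92.926,121.566) → (92.665,159.450)

[3] `<polyline>` line segment, #ff0000→score S500 F1762: (124.342,19.759) → (89.847,51.604)

(bCNC post)
(Date: synthetic)
G21
G90
G0 X72.688 Y145.068
M3 S500
G01 X180.569 Y13.566 F1762
M5
G0 X72.700 Y81.968
M3 S500
G01 X86.271 Y95.739 F1762
G01 X92.926 Y121.566
G01 X92.665 Y159.450
M5
G0 X124.342 Y19.759
M3 S500
G01 X89.847 Y51.604 F1762
M5
G0 X0.000 Y0.000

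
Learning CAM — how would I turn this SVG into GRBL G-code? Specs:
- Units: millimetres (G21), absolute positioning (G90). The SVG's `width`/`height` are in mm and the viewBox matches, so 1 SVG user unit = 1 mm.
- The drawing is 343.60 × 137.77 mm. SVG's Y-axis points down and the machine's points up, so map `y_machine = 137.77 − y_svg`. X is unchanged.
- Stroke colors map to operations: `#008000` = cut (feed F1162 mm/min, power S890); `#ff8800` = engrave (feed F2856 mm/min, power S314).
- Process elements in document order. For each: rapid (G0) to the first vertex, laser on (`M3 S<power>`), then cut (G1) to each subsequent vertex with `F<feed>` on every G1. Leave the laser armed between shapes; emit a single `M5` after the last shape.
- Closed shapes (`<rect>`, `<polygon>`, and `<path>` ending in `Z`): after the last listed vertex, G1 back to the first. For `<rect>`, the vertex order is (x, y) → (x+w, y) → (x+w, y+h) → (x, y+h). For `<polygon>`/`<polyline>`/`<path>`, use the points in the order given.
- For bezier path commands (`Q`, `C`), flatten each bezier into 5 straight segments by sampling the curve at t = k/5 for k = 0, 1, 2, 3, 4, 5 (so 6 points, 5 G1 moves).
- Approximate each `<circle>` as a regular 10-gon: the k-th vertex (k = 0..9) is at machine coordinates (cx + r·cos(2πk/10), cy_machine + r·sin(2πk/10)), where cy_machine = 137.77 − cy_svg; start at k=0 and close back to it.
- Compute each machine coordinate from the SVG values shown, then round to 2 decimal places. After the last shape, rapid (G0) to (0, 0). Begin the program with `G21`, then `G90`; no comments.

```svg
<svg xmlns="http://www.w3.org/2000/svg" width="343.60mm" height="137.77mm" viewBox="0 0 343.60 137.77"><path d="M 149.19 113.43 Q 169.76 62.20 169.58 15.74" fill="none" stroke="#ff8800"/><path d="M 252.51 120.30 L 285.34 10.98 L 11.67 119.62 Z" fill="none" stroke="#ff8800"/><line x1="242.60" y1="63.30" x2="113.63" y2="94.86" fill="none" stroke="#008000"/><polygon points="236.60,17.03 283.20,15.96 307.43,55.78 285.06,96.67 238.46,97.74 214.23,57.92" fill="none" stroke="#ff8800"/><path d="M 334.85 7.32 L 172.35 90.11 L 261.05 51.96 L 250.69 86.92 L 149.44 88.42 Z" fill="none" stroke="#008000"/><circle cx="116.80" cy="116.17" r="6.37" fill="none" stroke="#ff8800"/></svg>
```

G21
G90
G0 X149.19 Y24.34
M3 S314
G1 X156.59 Y44.64 F2856
G1 X162.33 Y64.56 F2856
G1 X166.40 Y84.10 F2856
G1 X168.82 Y103.26 F2856
G1 X169.58 Y122.03 F2856
G0 X252.51 Y17.47
M3 S314
G1 X285.34 Y126.79 F2856
G1 X11.67 Y18.15 F2856
G1 X252.51 Y17.47 F2856
G0 X242.60 Y74.47
M3 S890
G1 X113.63 Y42.91 F1162
G0 X236.60 Y120.74
M3 S314
G1 X283.20 Y121.81 F2856
G1 X307.43 Y81.99 F2856
G1 X285.06 Y41.10 F2856
G1 X238.46 Y40.03 F2856
G1 X214.23 Y79.85 F2856
G1 X236.60 Y120.74 F2856
G0 X334.85 Y130.45
M3 S890
G1 X172.35 Y47.66 F1162
G1 X261.05 Y85.81 F1162
G1 X250.69 Y50.85 F1162
G1 X149.44 Y49.35 F1162
G1 X334.85 Y130.45 F1162
G0 X123.17 Y21.60
M3 S314
G1 X121.95 Y25.34 F2856
G1 X118.77 Y27.66 F2856
G1 X114.83 Y27.66 F2856
G1 X111.65 Y25.34 F2856
G1 X110.43 Y21.60 F2856
G1 X111.65 Y17.86 F2856
G1 X114.83 Y15.54 F2856
G1 X118.77 Y15.54 F2856
G1 X121.95 Y17.86 F2856
G1 X123.17 Y21.60 F2856
M5
G0 X0.00 Y0.00

viewBox `0 0 343.60 137.77` with mm width/height → 1 unit = 1 mm. Flip: y_m = 137.77 − y_svg.

**Shape 1** — `<path>` quadratic bezier, stroke `#ff8800` → engrave (S314, F2856). Control points (SVG): P0=(149.19,113.43), P1=(169.76,62.20), P2=(169.58,15.74); sampled at t=k/5. Machine vertices: (149.19,24.34) → (156.59,44.64) → (162.33,64.56) → (166.40,84.10) → (168.82,103.26) → (169.58,122.03). Open path.

**Shape 2** — `<path>` closed polygon, stroke `#ff8800` → engrave (S314, F2856). Machine vertices: (252.51,17.47) → (285.34,126.79) → (11.67,18.15) → (252.51,17.47). Closed: final G1 returns to the first vertex.

**Shape 3** — `<line>` line segment, stroke `#008000` → cut (S890, F1162). Machine vertices: (242.60,74.47) → (113.63,42.91). Open path.

**Shape 4** — `<polygon>` regular polygon, stroke `#ff8800` → engrave (S314, F2856). Machine vertices: (236.60,120.74) → (283.20,121.81) → (307.43,81.99) → (285.06,41.10) → (238.46,40.03) → (214.23,79.85) → (236.60,120.74). Closed: final G1 returns to the first vertex.

**Shape 5** — `<path>` closed polygon, stroke `#008000` → cut (S890, F1162). Machine vertices: (334.85,130.45) → (172.35,47.66) → (261.05,85.81) → (250.69,50.85) → (149.44,49.35) → (334.85,130.45). Closed: final G1 returns to the first vertex.

**Shape 6** — `<circle>` circle, stroke `#ff8800` → engrave (S314, F2856). Machine vertices: (123.17,21.60) → (121.95,25.34) → (118.77,27.66) → (114.83,27.66) → (111.65,25.34) → (110.43,21.60) → (111.65,17.86) → (114.83,15.54) → (118.77,15.54) → (121.95,17.86) → (123.17,21.60). Closed: final G1 returns to the first vertex.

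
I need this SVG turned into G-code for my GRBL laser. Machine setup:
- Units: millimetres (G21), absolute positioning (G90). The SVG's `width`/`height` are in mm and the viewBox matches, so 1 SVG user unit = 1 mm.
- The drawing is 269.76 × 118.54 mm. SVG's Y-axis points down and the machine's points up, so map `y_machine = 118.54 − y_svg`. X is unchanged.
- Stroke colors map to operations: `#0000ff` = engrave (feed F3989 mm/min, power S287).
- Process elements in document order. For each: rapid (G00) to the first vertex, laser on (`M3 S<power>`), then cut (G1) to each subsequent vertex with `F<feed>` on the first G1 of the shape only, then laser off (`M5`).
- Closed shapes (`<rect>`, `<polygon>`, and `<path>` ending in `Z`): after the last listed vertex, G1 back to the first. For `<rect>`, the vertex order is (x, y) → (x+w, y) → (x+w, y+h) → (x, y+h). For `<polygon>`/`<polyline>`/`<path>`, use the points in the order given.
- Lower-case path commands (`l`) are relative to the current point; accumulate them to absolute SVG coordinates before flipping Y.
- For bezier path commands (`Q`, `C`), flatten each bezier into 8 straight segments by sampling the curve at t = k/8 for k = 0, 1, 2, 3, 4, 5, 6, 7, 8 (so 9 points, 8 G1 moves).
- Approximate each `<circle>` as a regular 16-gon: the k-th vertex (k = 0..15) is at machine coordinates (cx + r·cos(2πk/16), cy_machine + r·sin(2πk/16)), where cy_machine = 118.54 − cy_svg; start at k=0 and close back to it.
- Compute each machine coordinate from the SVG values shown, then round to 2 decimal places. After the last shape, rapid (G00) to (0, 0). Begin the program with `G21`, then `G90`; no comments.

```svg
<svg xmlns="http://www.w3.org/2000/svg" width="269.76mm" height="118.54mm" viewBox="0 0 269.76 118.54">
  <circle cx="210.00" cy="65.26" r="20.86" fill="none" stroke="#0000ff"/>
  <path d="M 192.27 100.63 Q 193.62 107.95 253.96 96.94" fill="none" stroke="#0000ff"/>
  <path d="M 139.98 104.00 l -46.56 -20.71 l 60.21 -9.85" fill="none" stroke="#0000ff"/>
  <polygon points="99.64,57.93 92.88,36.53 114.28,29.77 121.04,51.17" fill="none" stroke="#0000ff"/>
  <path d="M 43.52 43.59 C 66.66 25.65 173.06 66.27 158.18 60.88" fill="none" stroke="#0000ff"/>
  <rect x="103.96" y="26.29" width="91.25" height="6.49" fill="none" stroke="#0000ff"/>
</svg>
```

1 u = 1 mm; y_m = 118.54 − y.

[1] `<circle>` circle, #0000ff→engrave S287 F3989: (230.86,53.28) → (229.27,61.26) → (224.75,68.03) → (217.98,72.55) → (210.00,74.14) → (202.02,72.55) → (195.25,68.03) → (190.73,61.26) → (189.14,53.28) → (190.73,45.30) → (195.25,38.53) → (202.02,34.01) → (210.00,32.42) → (217.98,34.01) → (224.75,38.53) → (229.27,45.30) → (230.86,53.28) (closed)

[2] `<path>` quadratic bezier, #0000ff→engrave S287 F3989: (192.27,17.91) → (193.53,16.37) → (196.63,15.40) → (201.58,15.00) → (208.37,15.17) → (217.00,15.92) → (227.48,17.24) → (239.80,19.13) → (253.96,21.60)

[3] `<path>` open polyline, #0000ff→engrave S287 F3989: (139.98,14.54) → (93.42,35.25) → (153.63,45.10)

[4] `<polygon>` regular polygon, #0000ff→engrave S287 F3989: (99.64,60.61) → (92.88,82.01) → (114.28,88.77) → (121.04,67.37) → (99.64,60.61) (closed)

[5] `<path>` cubic bezier, #0000ff→engrave S287 F3989: (43.52,74.95) → (55.70,79.14) → (73.29,79.06) → (93.89,75.94) → (115.11,71.01) → (134.54,65.49) → (149.80,60.61) → (158.47,57.59) → (158.18,57.66)

[6] `<rect>` rectangle, #0000ff→engrave S287 F3989: (103.96,92.25) → (195.21,92.25) → (195.21,85.76) → (103.96,85.76) → (103.96,92.25) (closed)

G21
G90
G00 X230.86 Y53.28
M3 S287
G1 X229.27 Y61.26 F3989
G1 X224.75 Y68.03
G1 X217.98 Y72.55
G1 X210.00 Y74.14
G1 X202.02 Y72.55
G1 X195.25 Y68.03
G1 X190.73 Y61.26
G1 X189.14 Y53.28
G1 X190.73 Y45.30
G1 X195.25 Y38.53
G1 X202.02 Y34.01
G1 X210.00 Y32.42
G1 X217.98 Y34.01
G1 X224.75 Y38.53
G1 X229.27 Y45.30
G1 X230.86 Y53.28
M5
G00 X192.27 Y17.91
M3 S287
G1 X193.53 Y16.37 F3989
G1 X196.63 Y15.40
G1 X201.58 Y15.00
G1 X208.37 Y15.17
G1 X217.00 Y15.92
G1 X227.48 Y17.24
G1 X239.80 Y19.13
G1 X253.96 Y21.60
M5
G00 X139.98 Y14.54
M3 S287
G1 X93.42 Y35.25 F3989
G1 X153.63 Y45.10
M5
G00 X99.64 Y60.61
M3 S287
G1 X92.88 Y82.01 F3989
G1 X114.28 Y88.77
G1 X121.04 Y67.37
G1 X99.64 Y60.61
M5
G00 X43.52 Y74.95
M3 S287
G1 X55.70 Y79.14 F3989
G1 X73.29 Y79.06
G1 X93.89 Y75.94
G1 X115.11 Y71.01
G1 X134.54 Y65.49
G1 X149.80 Y60.61
G1 X158.47 Y57.59
G1 X158.18 Y57.66
M5
G00 X103.96 Y92.25
M3 S287
G1 X195.21 Y92.25 F3989
G1 X195.21 Y85.76
G1 X103.96 Y85.76
G1 X103.96 Y92.25
M5
G00 X0.00 Y0.00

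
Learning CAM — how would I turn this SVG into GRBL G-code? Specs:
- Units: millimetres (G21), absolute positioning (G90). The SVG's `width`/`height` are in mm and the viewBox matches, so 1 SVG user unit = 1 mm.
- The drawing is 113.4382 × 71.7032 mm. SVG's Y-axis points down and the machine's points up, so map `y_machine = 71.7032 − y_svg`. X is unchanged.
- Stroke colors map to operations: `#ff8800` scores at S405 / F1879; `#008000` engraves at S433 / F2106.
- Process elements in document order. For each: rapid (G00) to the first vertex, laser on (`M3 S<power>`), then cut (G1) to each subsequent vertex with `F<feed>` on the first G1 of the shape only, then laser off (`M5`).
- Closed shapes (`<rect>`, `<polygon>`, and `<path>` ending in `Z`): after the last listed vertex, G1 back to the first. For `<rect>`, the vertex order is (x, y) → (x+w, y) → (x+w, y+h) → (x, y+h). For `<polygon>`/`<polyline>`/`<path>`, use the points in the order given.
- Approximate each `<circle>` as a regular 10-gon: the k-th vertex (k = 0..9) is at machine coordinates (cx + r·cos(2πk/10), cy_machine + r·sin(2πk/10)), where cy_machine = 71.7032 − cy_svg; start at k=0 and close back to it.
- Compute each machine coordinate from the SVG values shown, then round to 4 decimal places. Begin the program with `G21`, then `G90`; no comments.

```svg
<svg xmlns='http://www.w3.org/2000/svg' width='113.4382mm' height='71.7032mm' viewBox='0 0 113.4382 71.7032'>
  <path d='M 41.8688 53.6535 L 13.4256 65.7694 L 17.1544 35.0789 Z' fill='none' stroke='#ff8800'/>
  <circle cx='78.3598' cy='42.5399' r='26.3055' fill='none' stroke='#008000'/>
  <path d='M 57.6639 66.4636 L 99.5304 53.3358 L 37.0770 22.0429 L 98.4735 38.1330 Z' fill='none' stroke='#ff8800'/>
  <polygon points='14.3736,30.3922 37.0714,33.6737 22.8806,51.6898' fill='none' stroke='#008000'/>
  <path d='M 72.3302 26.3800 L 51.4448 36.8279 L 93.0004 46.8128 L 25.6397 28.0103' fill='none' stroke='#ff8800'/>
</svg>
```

Since the viewBox matches the mm dimensions, user units are millimetres directly. The only transform is the Y-flip y_m = 71.7032 − y_svg.

Shape 1 is a regular polygon drawn with `<path>`. Its stroke #ff8800 means score at S405, F1879. After flipping Y the toolpath is (41.8688,18.0497) → (13.4256,5.9338) → (17.1544,36.6243) → (41.8688,18.0497), returning to the start.

Shape 2 is a circle drawn with `<circle>`. Its stroke #008000 means engrave at S433, F2106. After flipping Y the toolpath is (104.6653,29.1633) → (99.6414,44.6253) → (86.4886,54.1813) → (70.2310,54.1813) → (57.0782,44.6253) → (52.0543,29.1633) → (57.0782,13.7013) → (70.2310,4.1453) → (86.4886,4.1453) → (99.6414,13.7013) → (104.6653,29.1633), returning to the start.

Shape 3 is a closed polygon drawn with `<path>`. Its stroke #ff8800 means score at S405, F1879. After flipping Y the toolpath is (57.6639,5.2396) → (99.5304,18.3674) → (37.0770,49.6603) → (98.4735,33.5702) → (57.6639,5.2396), returning to the start.

Shape 4 is a regular polygon drawn with `<polygon>`. Its stroke #008000 means engrave at S433, F2106. After flipping Y the toolpath is (14.3736,41.3110) → (37.0714,38.0295) → (22.8806,20.0134) → (14.3736,41.3110), returning to the start.

Shape 5 is a open polyline drawn with `<path>`. Its stroke #ff8800 means score at S405, F1879. After flipping Y the toolpath is (72.3302,45.3232) → (51.4448,34.8753) → (93.0004,24.8904) → (25.6397,43.6929).

G21
G90
G00 X41.8688 Y18.0497
M3 S405
G1 X13.4256 Y5.9338 F1879
G1 X17.1544 Y36.6243
G1 X41.8688 Y18.0497
M5
G00 X104.6653 Y29.1633
M3 S433
G1 X99.6414 Y44.6253 F2106
G1 X86.4886 Y54.1813
G1 X70.2310 Y54.1813
G1 X57.0782 Y44.6253
G1 X52.0543 Y29.1633
G1 X57.0782 Y13.7013
G1 X70.2310 Y4.1453
G1 X86.4886 Y4.1453
G1 X99.6414 Y13.7013
G1 X104.6653 Y29.1633
M5
G00 X57.6639 Y5.2396
M3 S405
G1 X99.5304 Y18.3674 F1879
G1 X37.0770 Y49.6603
G1 X98.4735 Y33.5702
G1 X57.6639 Y5.2396
M5
G00 X14.3736 Y41.3110
M3 S433
G1 X37.0714 Y38.0295 F2106
G1 X22.8806 Y20.0134
G1 X14.3736 Y41.3110
M5
G00 X72.3302 Y45.3232
M3 S405
G1 X51.4448 Y34.8753 F1879
G1 X93.0004 Y24.8904
G1 X25.6397 Y43.6929
M5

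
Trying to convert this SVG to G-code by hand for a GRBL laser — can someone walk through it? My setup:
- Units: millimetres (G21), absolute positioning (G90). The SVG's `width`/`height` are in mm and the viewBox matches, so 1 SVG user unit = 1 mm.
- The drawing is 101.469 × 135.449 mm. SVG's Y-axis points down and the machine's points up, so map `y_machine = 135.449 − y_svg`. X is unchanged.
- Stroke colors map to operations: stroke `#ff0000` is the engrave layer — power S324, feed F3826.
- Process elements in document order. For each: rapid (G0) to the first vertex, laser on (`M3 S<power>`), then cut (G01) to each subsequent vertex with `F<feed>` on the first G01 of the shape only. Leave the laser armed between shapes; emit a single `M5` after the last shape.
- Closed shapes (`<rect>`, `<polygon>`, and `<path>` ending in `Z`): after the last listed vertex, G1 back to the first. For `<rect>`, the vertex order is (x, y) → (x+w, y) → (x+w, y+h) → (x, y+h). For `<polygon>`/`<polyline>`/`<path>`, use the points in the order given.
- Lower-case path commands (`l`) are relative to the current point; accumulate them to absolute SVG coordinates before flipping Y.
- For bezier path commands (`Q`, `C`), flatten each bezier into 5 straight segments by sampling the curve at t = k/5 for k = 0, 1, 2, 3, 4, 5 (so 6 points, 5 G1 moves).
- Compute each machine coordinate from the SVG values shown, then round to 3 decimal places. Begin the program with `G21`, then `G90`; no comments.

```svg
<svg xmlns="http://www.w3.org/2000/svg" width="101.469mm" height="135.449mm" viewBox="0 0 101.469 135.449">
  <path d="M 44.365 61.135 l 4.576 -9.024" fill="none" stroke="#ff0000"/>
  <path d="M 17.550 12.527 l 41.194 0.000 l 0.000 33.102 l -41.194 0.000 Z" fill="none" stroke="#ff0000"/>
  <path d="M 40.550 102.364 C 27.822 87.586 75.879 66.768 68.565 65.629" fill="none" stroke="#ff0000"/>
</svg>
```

Since the viewBox matches the mm dimensions, user units are millimetres directly. The only transform is the Y-flip y_m = 135.449 − y_svg.

Shape 1 is a line segment drawn with `<path>`. Its stroke #ff0000 means engrave at S324, F3826. After flipping Y the toolpath is (44.365,74.314) → (48.941,83.338).

Shape 2 is a rectangle drawn with `<path>`. Its stroke #ff0000 means engrave at S324, F3826. After flipping Y the toolpath is (17.550,122.922) → (58.744,122.922) → (58.744,89.820) → (17.550,89.820) → (17.550,122.922), returning to the start.

Shape 3 is a cubic bezier drawn with `<path>`. Its stroke #ff0000 means engrave at S324, F3826. After flipping Y the toolpath is (40.550,33.085) → (39.278,42.471) → (47.019,52.072) → (58.198,60.653) → (67.238,66.981) → (68.565,69.820).

G21
G90
G0 X44.365 Y74.314
M3 S324
G01 X48.941 Y83.338 F3826
G0 X17.550 Y122.922
M3 S324
G01 X58.744 Y122.922 F3826
G01 X58.744 Y89.820
G01 X17.550 Y89.820
G01 X17.550 Y122.922
G0 X40.550 Y33.085
M3 S324
G01 X39.278 Y42.471 F3826
G01 X47.019 Y52.072
G01 X58.198 Y60.653
G01 X67.238 Y66.981
G01 X68.565 Y69.820
M5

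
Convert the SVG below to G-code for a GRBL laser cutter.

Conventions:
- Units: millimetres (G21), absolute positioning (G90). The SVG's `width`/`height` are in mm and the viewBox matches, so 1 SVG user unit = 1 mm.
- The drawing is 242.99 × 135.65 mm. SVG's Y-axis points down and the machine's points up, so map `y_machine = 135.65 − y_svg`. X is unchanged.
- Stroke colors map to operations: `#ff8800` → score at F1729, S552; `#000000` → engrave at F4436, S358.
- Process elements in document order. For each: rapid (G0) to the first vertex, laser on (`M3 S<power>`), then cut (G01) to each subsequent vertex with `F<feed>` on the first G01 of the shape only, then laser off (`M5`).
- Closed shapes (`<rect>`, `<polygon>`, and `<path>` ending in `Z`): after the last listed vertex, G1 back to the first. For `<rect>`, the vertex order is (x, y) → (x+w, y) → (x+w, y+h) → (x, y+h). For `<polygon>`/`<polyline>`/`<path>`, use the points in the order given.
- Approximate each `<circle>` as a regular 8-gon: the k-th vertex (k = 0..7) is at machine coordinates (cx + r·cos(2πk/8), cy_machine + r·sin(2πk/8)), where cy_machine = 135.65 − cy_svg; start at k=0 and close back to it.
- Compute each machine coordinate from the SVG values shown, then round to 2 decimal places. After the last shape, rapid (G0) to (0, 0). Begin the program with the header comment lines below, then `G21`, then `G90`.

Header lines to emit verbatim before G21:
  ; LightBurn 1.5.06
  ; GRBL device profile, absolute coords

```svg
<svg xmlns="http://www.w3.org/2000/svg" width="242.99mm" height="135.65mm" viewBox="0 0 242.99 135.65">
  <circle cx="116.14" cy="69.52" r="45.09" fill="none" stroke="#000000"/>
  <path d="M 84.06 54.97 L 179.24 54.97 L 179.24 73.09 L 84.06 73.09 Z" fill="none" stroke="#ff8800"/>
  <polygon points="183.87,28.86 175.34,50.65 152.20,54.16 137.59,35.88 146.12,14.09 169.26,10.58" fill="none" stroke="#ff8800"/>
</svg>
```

1 u = 1 mm; y_m = 135.65 − y.

[1] `<circle>` circle, #000000→engrave S358 F4436: (161.23,66.13) → (148.02,98.01) → (116.14,111.22) → (84.26,98.01) → (71.05,66.13) → (84.26,34.25) → (116.14,21.04) → (148.02,34.25) → (161.23,66.13) (closed)

[2] `<path>` rectangle, #ff8800→score S552 F1729: (84.06,80.68) → (179.24,80.68) → (179.24,62.56) → (84.06,62.56) → (84.06,80.68) (closed)

[3] `<polygon>` regular polygon, #ff8800→score S552 F1729: (183.87,106.79) → (175.34,85.00) → (152.20,81.49) → (137.59,99.77) → (146.12,121.56) → (169.26,125.07) → (183.87,106.79) (closed)

; LightBurn 1.5.06
; GRBL device profile, absolute coords
G21
G90
G0 X161.23 Y66.13
M3 S358
G01 X148.02 Y98.01 F4436
G01 X116.14 Y111.22
G01 X84.26 Y98.01
G01 X71.05 Y66.13
G01 X84.26 Y34.25
G01 X116.14 Y21.04
G01 X148.02 Y34.25
G01 X161.23 Y66.13
M5
G0 X84.06 Y80.68
M3 S552
G01 X179.24 Y80.68 F1729
G01 X179.24 Y62.56
G01 X84.06 Y62.56
G01 X84.06 Y80.68
M5
G0 X183.87 Y106.79
M3 S552
G01 X175.34 Y85.00 F1729
G01 X152.20 Y81.49
G01 X137.59 Y99.77
G01 X146.12 Y121.56
G01 X169.26 Y125.07
G01 X183.87 Y106.79
M5
G0 X0.00 Y0.00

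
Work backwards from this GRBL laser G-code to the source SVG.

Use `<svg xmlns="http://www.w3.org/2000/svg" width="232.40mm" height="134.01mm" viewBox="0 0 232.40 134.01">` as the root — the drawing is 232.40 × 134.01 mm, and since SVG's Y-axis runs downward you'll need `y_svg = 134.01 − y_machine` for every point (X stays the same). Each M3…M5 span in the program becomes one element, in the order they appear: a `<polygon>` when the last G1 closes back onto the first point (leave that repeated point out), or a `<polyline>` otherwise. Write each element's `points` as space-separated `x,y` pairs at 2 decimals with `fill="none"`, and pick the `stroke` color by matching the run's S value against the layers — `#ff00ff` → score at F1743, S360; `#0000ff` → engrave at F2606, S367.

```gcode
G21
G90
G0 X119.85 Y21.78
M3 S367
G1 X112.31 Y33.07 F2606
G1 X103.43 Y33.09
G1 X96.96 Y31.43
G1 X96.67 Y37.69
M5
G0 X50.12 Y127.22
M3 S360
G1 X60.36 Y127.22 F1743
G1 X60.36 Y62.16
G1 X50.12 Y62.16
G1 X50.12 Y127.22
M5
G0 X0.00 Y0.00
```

<svg xmlns="http://www.w3.org/2000/svg" width="232.40mm" height="134.01mm" viewBox="0 0 232.40 134.01">
  <polyline points="119.85,112.23 112.31,100.94 103.43,100.92 96.96,102.58 96.67,96.32" fill="none" stroke="#0000ff"/>
  <polygon points="50.12,6.79 60.36,6.79 60.36,71.85 50.12,71.85" fill="none" stroke="#ff00ff"/>
</svg>

Each laser-on run becomes one SVG element. Flip Y back into SVG space with y_svg = 134.01 − y_machine.

Run 1: S367 ⇒ engrave layer `#0000ff`. The run is open, so emit a `<polyline>` with points (Y-flipped): 119.85,112.23 112.31,100.94 103.43,100.92 96.96,102.58 96.67,96.32.

Run 2: power S360 maps to stroke `#ff00ff` (score). The run returns to its start, so emit a `<polygon>` with points (Y-flipped): 50.12,6.79 60.36,6.79 60.36,71.85 50.12,71.85.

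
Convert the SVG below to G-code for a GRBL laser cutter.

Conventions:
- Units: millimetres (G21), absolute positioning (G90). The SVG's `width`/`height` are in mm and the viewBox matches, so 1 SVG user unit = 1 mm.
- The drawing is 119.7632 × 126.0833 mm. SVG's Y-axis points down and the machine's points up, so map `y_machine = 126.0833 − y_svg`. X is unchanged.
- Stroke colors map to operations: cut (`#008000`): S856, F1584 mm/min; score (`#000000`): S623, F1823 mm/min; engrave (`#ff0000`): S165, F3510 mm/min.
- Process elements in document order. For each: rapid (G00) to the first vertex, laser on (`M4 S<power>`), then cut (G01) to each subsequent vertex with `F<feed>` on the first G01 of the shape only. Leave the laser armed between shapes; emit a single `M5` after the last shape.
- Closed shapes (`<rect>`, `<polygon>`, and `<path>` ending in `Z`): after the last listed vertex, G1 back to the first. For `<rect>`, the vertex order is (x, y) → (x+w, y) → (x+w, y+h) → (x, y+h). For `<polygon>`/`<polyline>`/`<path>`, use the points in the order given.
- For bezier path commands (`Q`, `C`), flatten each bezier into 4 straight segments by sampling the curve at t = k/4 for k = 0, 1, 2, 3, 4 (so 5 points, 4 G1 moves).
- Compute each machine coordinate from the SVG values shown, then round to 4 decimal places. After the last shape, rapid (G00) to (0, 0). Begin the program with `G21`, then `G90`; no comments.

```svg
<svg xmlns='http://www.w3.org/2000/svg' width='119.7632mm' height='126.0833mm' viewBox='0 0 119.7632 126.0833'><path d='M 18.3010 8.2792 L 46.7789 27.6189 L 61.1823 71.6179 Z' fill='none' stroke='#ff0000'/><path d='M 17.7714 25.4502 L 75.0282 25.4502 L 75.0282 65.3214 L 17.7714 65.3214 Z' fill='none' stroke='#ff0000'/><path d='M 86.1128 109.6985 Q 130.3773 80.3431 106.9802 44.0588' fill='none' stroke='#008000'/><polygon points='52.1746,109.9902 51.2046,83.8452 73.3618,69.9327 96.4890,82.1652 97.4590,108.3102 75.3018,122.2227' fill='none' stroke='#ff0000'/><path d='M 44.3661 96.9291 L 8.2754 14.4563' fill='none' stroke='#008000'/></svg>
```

G21
G90
G00 X18.3010 Y117.8041
M4 S165
G01 X46.7789 Y98.4644 F3510
G01 X61.1823 Y54.4654
G01 X18.3010 Y117.8041
G00 X17.7714 Y100.6331
M4 S165
G01 X75.0282 Y100.6331 F3510
G01 X75.0282 Y60.7619
G01 X17.7714 Y60.7619
G01 X17.7714 Y100.6331
G00 X86.1128 Y16.3848
M4 S856
G01 X104.0162 Y31.4956 F1584
G01 X113.4619 Y47.4724
G01 X114.4499 Y64.3154
G01 X106.9802 Y82.0245
G00 X52.1746 Y16.0931
M4 S165
G01 X51.2046 Y42.2381 F3510
G01 X73.3618 Y56.1506
G01 X96.4890 Y43.9181
G01 X97.4590 Y17.7731
G01 X75.3018 Y3.8606
G01 X52.1746 Y16.0931
G00 X44.3661 Y29.1542
M4 S856
G01 X8.2754 Y111.6270 F1584
M5
G00 X0.0000 Y0.0000

viewBox `0 0 119.7632 126.0833` with mm width/height → 1 unit = 1 mm. Flip: y_m = 126.0833 − y_svg.

**Shape 1** — `<path>` closed polygon, stroke `#ff0000` → engrave (S165, F3510). Machine vertices: (18.3010,117.8041) → (46.7789,98.4644) → (61.1823,54.4654) → (18.3010,117.8041). Closed: final G1 returns to the first vertex.

**Shape 2** — `<path>` rectangle, stroke `#ff0000` → engrave (S165, F3510). Machine vertices: (17.7714,100.6331) → (75.0282,100.6331) → (75.0282,60.7619) → (17.7714,60.7619) → (17.7714,100.6331). Closed: final G1 returns to the first vertex.

**Shape 3** — `<path>` quadratic bezier, stroke `#008000` → cut (S856, F1584). Control points (SVG): P0=(86.1128,109.6985), P1=(130.3773,80.3431), P2=(106.9802,44.0588); sampled at t=k/4. Machine vertices: (86.1128,16.3848) → (104.0162,31.4956) → (113.4619,47.4724) → (114.4499,64.3154) → (106.9802,82.0245). Open path.

**Shape 4** — `<polygon>` regular polygon, stroke `#ff0000` → engrave (S165, F3510). Machine vertices: (52.1746,16.0931) → (51.2046,42.2381) → (73.3618,56.1506) → (96.4890,43.9181) → (97.4590,17.7731) → (75.3018,3.8606) → (52.1746,16.0931). Closed: final G1 returns to the first vertex.

**Shape 5** — `<path>` line segment, stroke `#008000` → cut (S856, F1584). Machine vertices: (44.3661,29.1542) → (8.2754,111.6270). Open path.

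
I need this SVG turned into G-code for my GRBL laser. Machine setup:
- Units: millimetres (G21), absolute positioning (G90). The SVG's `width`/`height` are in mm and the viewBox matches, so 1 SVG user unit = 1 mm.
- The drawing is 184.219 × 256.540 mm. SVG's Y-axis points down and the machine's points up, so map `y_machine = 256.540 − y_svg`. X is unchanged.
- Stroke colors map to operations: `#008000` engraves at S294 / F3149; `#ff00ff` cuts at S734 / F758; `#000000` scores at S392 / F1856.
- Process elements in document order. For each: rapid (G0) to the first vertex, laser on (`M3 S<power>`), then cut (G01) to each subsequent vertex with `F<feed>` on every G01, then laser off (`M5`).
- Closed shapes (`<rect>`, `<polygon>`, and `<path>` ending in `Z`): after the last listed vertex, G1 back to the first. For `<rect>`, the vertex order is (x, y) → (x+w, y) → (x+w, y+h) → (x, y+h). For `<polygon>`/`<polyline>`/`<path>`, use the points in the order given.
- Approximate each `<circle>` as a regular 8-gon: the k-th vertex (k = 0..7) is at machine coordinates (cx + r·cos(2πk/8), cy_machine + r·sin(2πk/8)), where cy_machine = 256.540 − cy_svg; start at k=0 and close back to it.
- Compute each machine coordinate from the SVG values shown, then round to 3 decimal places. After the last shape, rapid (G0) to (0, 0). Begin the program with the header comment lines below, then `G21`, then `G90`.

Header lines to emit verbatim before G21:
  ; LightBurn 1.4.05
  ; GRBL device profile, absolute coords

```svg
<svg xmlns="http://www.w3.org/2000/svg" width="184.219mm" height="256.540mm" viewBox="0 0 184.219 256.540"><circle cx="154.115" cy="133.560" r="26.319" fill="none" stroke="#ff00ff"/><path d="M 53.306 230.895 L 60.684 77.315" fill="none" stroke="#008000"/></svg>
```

Since the viewBox matches the mm dimensions, user units are millimetres directly. The only transform is the Y-flip y_m = 256.540 − y_svg.

Shape 1 is a circle drawn with `<circle>`. Its stroke #ff00ff means cut at S734, F758. After flipping Y the toolpath is (180.434,122.980) → (172.725,141.590) → (154.115,149.299) → (135.505,141.590) → (127.796,122.980) → (135.505,104.370) → (154.115,96.661) → (172.725,104.370) → (180.434,122.980), returning to the start.

Shape 2 is a line segment drawn with `<path>`. Its stroke #008000 means engrave at S294, F3149. After flipping Y the toolpath is (53.306,25.645) → (60.684,179.225).

; LightBurn 1.4.05
; GRBL device profile, absolute coords
G21
G90
G0 X180.434 Y122.980
M3 S734
G01 X172.725 Y141.590 F758
G01 X154.115 Y149.299 F758
G01 X135.505 Y141.590 F758
G01 X127.796 Y122.980 F758
G01 X135.505 Y104.370 F758
G01 X154.115 Y96.661 F758
G01 X172.725 Y104.370 F758
G01 X180.434 Y122.980 F758
M5
G0 X53.306 Y25.645
M3 S294
G01 X60.684 Y179.225 F3149
M5
G0 X0.000 Y0.000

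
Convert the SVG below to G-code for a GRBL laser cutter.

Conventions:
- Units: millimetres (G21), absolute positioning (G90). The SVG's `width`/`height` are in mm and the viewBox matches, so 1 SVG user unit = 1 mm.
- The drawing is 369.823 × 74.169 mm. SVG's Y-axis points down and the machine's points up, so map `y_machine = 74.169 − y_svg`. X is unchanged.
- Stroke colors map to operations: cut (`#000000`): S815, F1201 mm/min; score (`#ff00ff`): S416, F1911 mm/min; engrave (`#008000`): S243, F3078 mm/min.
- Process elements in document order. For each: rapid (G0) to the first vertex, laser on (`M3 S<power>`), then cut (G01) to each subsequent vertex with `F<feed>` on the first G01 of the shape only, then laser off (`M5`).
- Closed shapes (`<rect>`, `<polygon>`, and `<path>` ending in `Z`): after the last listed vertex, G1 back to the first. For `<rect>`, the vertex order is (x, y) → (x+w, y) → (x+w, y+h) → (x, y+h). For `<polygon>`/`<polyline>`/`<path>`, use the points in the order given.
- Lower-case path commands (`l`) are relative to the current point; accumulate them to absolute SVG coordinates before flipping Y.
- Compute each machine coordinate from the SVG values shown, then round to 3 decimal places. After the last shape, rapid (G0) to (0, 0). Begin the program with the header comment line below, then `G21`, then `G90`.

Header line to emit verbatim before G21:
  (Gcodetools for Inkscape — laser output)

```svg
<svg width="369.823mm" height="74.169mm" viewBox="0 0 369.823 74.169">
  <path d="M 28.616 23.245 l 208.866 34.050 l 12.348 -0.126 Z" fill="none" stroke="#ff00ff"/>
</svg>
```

1 u = 1 mm; y_m = 74.169 − y.

[1] `<path>` closed polygon, #ff00ff→score S416 F1911: (28.616,50.924) → (237.482,16.874) → (249.830,17.000) → (28.616,50.924) (closed)

(Gcodetools for Inkscape — laser output)
G21
G90
G0 X28.616 Y50.924
M3 S416
G01 X237.482 Y16.874 F1911
G01 X249.830 Y17.000
G01 X28.616 Y50.924
M5
G0 X0.000 Y0.000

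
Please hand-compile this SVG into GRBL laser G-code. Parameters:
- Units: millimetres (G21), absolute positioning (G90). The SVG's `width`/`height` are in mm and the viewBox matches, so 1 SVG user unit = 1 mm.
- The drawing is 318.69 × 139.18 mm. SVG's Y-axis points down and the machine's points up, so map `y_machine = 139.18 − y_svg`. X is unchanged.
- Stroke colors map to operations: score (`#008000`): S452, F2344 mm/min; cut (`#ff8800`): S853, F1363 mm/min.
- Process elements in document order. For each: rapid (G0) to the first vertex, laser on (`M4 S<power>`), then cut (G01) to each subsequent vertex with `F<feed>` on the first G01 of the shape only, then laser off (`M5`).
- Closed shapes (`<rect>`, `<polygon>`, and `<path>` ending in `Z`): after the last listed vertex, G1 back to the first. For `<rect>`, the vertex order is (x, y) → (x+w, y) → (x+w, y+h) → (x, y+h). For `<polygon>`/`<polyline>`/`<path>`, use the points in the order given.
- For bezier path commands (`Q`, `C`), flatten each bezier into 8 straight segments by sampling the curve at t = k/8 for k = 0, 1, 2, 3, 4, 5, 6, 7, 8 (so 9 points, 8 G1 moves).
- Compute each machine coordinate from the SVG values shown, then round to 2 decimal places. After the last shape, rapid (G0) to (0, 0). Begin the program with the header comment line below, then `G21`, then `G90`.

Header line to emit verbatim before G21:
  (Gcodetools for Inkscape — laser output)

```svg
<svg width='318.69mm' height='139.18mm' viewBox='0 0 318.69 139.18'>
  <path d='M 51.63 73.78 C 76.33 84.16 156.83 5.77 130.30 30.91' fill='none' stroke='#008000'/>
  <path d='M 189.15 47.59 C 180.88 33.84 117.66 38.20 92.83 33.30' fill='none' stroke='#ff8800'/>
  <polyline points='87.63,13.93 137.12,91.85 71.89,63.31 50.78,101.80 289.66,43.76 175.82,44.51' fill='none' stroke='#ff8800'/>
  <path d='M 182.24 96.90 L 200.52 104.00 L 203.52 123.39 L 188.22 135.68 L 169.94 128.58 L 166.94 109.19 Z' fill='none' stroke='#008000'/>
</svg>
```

Since the viewBox matches the mm dimensions, user units are millimetres directly. The only transform is the Y-flip y_m = 139.18 − y_svg.

Shape 1 is a cubic bezier drawn with `<path>`. Its stroke #008000 means score at S452, F2344. After flipping Y the toolpath is (51.63,65.40) → (63.19,65.29) → (78.07,71.25) → (94.37,81.03) → (110.18,92.37) → (123.58,103.02) → (132.67,110.72) → (135.55,113.22) → (130.30,108.27).

Shape 2 is a cubic bezier drawn with `<path>`. Its stroke #ff8800 means cut at S853, F1363. After flipping Y the toolpath is (189.15,91.59) → (183.66,95.95) → (174.10,98.93) → (161.59,100.86) → (147.20,102.05) → (132.04,102.83) → (117.19,103.51) → (103.76,104.42) → (92.83,105.88).

Shape 3 is a open polyline drawn with `<polyline>`. Its stroke #ff8800 means cut at S853, F1363. After flipping Y the toolpath is (87.63,125.25) → (137.12,47.33) → (71.89,75.87) → (50.78,37.38) → (289.66,95.42) → (175.82,94.67).

Shape 4 is a regular polygon drawn with `<path>`. Its stroke #008000 means score at S452, F2344. After flipping Y the toolpath is (182.24,42.28) → (200.52,35.18) → (203.52,15.79) → (188.22,3.50) → (169.94,10.60) → (166.94,29.99) → (182.24,42.28), returning to the start.

(Gcodetools for Inkscape — laser output)
G21
G90
G0 X51.63 Y65.40
M4 S452
G01 X63.19 Y65.29 F2344
G01 X78.07 Y71.25
G01 X94.37 Y81.03
G01 X110.18 Y92.37
G01 X123.58 Y103.02
G01 X132.67 Y110.72
G01 X135.55 Y113.22
G01 X130.30 Y108.27
M5
G0 X189.15 Y91.59
M4 S853
G01 X183.66 Y95.95 F1363
G01 X174.10 Y98.93
G01 X161.59 Y100.86
G01 X147.20 Y102.05
G01 X132.04 Y102.83
G01 X117.19 Y103.51
G01 X103.76 Y104.42
G01 X92.83 Y105.88
M5
G0 X87.63 Y125.25
M4 S853
G01 X137.12 Y47.33 F1363
G01 X71.89 Y75.87
G01 X50.78 Y37.38
G01 X289.66 Y95.42
G01 X175.82 Y94.67
M5
G0 X182.24 Y42.28
M4 S452
G01 X200.52 Y35.18 F2344
G01 X203.52 Y15.79
G01 X188.22 Y3.50
G01 X169.94 Y10.60
G01 X166.94 Y29.99
G01 X182.24 Y42.28
M5
G0 X0.00 Y0.00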